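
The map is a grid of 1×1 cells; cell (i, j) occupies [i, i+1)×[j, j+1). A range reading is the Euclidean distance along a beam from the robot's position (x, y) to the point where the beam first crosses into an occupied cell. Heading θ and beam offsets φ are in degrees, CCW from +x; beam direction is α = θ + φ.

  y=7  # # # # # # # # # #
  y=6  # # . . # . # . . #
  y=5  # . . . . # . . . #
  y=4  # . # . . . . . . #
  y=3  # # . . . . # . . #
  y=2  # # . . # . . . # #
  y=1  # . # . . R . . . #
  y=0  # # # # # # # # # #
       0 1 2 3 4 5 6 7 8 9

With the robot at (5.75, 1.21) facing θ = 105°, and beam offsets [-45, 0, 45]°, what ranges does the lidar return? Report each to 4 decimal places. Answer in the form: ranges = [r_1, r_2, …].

beam 1: φ=-45°, α=60°
  d=(0.5000,0.8660)  start (5,1)  tX=0.5000 tY=0.9122  stride 1/|dx|=2.0000 1/|dy|=1.1547
    cross x-line → (6,1), t=0.5000
    cross y-line → (6,2), t=0.9122
    cross y-line → (6,3), t=2.0669 (wall)
  → r_1 = 2.0669
beam 2: φ=0°, α=105°
  d=(-0.2588,0.9659)  start (5,1)  tX=2.8978 tY=0.8179  stride 1/|dx|=3.8637 1/|dy|=1.0353
    cross y-line → (5,2), t=0.8179
    cross y-line → (5,3), t=1.8531
    cross y-line → (5,4), t=2.8884
    cross x-line → (4,4), t=2.8978
    cross y-line → (4,5), t=3.9237
    cross y-line → (4,6), t=4.9590 (wall)
  → r_2 = 4.9590
beam 3: φ=45°, α=150°
  d=(-0.8660,0.5000)  start (5,1)  tX=0.8660 tY=1.5800  stride 1/|dx|=1.1547 1/|dy|=2.0000
    cross x-line → (4,1), t=0.8660
    cross y-line → (4,2), t=1.5800 (wall)
  → r_3 = 1.5800

ranges = [2.0669, 4.9590, 1.5800]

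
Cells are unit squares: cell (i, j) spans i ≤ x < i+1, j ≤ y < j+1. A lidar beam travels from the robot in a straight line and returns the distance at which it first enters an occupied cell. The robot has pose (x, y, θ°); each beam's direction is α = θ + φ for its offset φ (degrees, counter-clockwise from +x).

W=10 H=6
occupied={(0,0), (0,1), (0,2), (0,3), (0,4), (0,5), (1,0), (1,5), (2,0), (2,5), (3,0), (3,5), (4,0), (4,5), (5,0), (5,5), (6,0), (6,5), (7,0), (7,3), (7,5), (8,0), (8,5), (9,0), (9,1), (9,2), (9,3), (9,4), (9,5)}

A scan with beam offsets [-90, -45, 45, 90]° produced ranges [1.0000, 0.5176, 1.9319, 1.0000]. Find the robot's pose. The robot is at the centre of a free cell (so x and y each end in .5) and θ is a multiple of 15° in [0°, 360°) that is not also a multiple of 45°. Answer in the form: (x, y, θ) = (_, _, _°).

The pose lattice has 31·16 = 496 candidates. Test each by forward raycasting.
  (8.5, 1.5, 285°): beam 1 = 1.9319 ≠ 1.0000 ✗
  (4.5, 2.5, 165°): beam 1 = 2.5882 ≠ 1.0000 ✗
  (5.5, 2.5, 330°): beam 1 = 1.7321 ≠ 1.0000 ✗
  (7.5, 2.5, 330°): beam 1 = 1.7321 ≠ 1.0000 ✗
  …
  (8.5, 2.5, 30°): r_1=1.0000, r_2=0.5176, r_3=1.9319, r_4=1.0000 — all match ✓
Only this pose fits every beam.

(x, y, θ) = (8.5, 2.5, 30°)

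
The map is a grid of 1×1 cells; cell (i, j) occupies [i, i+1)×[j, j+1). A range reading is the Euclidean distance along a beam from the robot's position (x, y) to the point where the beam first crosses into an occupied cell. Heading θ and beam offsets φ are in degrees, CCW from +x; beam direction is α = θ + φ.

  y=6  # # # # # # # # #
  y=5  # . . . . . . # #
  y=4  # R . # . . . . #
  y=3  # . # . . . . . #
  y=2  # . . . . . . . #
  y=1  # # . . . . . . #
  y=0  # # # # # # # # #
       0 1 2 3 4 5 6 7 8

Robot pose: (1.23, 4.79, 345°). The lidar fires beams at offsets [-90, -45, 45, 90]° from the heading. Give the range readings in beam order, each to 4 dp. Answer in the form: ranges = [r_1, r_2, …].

ranges = [0.8887, 1.5400, 2.4200, 1.2527]

beam 1: φ=-90°, α=255°
  cosα=-0.2588 sinα=-0.9659 | (1,4) | tMaxX 0.8887 tMaxY 0.8179 | tΔX 3.8637 tΔY 1.0353
    t=0.8179 [y] (1,3)
    t=0.8887 [x] (0,3) — stop
  → r_1 = 0.8887
beam 2: φ=-45°, α=300°
  cosα=0.5000 sinα=-0.8660 | (1,4) | tMaxX 1.5400 tMaxY 0.9122 | tΔX 2.0000 tΔY 1.1547
    t=0.9122 [y] (1,3)
    t=1.5400 [x] (2,3) — stop
  → r_2 = 1.5400
beam 3: φ=45°, α=30°
  cosα=0.8660 sinα=0.5000 | (1,4) | tMaxX 0.8891 tMaxY 0.4200 | tΔX 1.1547 tΔY 2.0000
    t=0.4200 [y] (1,5)
    t=0.8891 [x] (2,5)
    t=2.0438 [x] (3,5)
    t=2.4200 [y] (3,6) — stop
  → r_3 = 2.4200
beam 4: φ=90°, α=75°
  cosα=0.2588 sinα=0.9659 | (1,4) | tMaxX 2.9751 tMaxY 0.2174 | tΔX 3.8637 tΔY 1.0353
    t=0.2174 [y] (1,5)
    t=1.2527 [y] (1,6) — stop
  → r_4 = 1.2527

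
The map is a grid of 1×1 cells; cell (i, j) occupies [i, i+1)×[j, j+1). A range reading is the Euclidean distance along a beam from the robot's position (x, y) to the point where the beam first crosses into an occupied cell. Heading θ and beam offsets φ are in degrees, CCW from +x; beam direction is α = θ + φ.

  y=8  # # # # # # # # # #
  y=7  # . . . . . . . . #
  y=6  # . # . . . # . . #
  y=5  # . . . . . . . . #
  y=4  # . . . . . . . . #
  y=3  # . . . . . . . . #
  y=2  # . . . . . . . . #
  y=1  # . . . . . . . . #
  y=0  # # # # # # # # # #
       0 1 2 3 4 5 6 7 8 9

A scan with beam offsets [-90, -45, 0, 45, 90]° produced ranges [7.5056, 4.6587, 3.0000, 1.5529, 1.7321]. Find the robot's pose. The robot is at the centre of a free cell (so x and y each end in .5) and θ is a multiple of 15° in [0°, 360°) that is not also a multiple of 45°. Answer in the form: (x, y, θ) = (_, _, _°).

(x, y, θ) = (7.5, 5.5, 300°)

Candidates: 54 free-cell centres × 16 headings = 864 poses. Raycast each; keep the one whose scan matches to 4 dp.
  (8.5, 7.5, 240°): beam 1 = 1.0000 ≠ 7.5056 ✗
  (3.5, 5.5, 60°): beam 1 = 6.3509 ≠ 7.5056 ✗
  (7.5, 3.5, 165°): beam 1 = 4.6587 ≠ 7.5056 ✗
  (1.5, 1.5, 240°): beam 1 = 0.5774 ≠ 7.5056 ✗
  …
  (7.5, 5.5, 300°): r_1=7.5056, r_2=4.6587, r_3=3.0000, r_4=1.5529, r_5=1.7321 — all match ✓
No second candidate reproduces the full scan.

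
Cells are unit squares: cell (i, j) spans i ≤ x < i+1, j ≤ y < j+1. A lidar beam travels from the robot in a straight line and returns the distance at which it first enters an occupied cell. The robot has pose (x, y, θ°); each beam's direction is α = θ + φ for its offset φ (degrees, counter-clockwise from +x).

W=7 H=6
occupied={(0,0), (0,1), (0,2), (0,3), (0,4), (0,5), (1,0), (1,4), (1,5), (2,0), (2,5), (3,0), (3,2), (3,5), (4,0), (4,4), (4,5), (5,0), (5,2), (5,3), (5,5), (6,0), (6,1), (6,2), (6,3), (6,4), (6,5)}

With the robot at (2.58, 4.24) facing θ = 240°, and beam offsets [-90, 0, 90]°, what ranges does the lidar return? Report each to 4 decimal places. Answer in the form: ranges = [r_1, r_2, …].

beam 1: φ=-90°, α=150°
  direction (-0.8660, 0.5000); cell (2,4); t to first gridline: x 0.6697, y 1.5200 (then +1.1547 / +2.0000)
    (1,4) via x @ 0.6697  # hit
  → r_1 = 0.6697
beam 2: φ=0°, α=240°
  direction (-0.5000, -0.8660); cell (2,4); t to first gridline: x 1.1600, y 0.2771 (then +2.0000 / +1.1547)
    (2,3) via y @ 0.2771
    (1,3) via x @ 1.1600
    (1,2) via y @ 1.4318
    (1,1) via y @ 2.5865
    (0,1) via x @ 3.1600  # hit
  → r_2 = 3.1600
beam 3: φ=90°, α=330°
  direction (0.8660, -0.5000); cell (2,4); t to first gridline: x 0.4850, y 0.4800 (then +1.1547 / +2.0000)
    (2,3) via y @ 0.4800
    (3,3) via x @ 0.4850
    (4,3) via x @ 1.6397
    (4,2) via y @ 2.4800
    (5,2) via x @ 2.7944  # hit
  → r_3 = 2.7944

ranges = [0.6697, 3.1600, 2.7944]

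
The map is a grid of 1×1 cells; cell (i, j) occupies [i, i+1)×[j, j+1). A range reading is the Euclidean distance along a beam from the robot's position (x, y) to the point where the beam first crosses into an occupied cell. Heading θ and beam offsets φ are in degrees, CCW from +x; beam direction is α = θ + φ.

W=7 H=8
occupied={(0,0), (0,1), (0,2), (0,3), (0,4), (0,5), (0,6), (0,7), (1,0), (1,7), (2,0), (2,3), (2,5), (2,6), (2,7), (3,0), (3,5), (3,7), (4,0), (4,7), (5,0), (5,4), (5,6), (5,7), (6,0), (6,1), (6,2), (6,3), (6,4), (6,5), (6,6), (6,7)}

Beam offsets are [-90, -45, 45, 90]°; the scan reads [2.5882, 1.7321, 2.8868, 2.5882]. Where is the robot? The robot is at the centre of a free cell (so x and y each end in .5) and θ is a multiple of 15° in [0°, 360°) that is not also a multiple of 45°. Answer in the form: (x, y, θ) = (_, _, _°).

Candidates: 24 free-cell centres × 16 headings = 384 poses. Raycast each; keep the one whose scan matches to 4 dp.
  (3.5, 4.5, 105°): beam 1 = 1.5529 ≠ 2.5882 ✗
  (2.5, 4.5, 165°): beam 1 = 0.5176 ≠ 2.5882 ✗
  (2.5, 1.5, 150°): beam 1 = 5.1962 ≠ 2.5882 ✗
  …
  (3.5, 2.5, 285°): r_1=2.5882, r_2=1.7321, r_3=2.8868, r_4=2.5882 — all match ✓
No second candidate reproduces the full scan.

(x, y, θ) = (3.5, 2.5, 285°)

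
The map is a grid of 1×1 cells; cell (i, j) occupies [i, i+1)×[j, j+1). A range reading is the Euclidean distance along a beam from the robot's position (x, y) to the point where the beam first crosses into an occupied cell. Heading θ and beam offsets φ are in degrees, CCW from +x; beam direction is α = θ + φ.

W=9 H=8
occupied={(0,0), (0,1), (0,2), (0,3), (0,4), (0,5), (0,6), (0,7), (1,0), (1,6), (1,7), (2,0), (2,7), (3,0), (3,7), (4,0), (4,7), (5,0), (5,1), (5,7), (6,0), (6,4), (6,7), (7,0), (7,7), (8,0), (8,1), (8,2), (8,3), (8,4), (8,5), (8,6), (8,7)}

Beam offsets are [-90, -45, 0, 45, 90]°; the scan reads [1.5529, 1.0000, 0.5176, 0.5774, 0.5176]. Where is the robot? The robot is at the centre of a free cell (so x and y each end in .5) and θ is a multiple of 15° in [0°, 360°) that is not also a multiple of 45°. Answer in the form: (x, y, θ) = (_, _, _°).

Candidates: 39 free-cell centres × 16 headings = 624 poses. Raycast each; keep the one whose scan matches to 4 dp.
  (7.5, 6.5, 300°): beam 1 = 7.5056 ≠ 1.5529 ✗
  (2.5, 4.5, 105°): beam 1 = 5.6940 ≠ 1.5529 ✗
  (1.5, 5.5, 240°): beam 1 = 0.5774 ≠ 1.5529 ✗
  (7.5, 5.5, 30°): beam 1 = 1.0000 ≠ 1.5529 ✗
  (7.5, 1.5, 210°): beam 1 = 2.8868 ≠ 1.5529 ✗
  …
  (7.5, 1.5, 255°): r_1=1.5529, r_2=1.0000, r_3=0.5176, r_4=0.5774, r_5=0.5176 — all match ✓
No second candidate reproduces the full scan.

(x, y, θ) = (7.5, 1.5, 255°)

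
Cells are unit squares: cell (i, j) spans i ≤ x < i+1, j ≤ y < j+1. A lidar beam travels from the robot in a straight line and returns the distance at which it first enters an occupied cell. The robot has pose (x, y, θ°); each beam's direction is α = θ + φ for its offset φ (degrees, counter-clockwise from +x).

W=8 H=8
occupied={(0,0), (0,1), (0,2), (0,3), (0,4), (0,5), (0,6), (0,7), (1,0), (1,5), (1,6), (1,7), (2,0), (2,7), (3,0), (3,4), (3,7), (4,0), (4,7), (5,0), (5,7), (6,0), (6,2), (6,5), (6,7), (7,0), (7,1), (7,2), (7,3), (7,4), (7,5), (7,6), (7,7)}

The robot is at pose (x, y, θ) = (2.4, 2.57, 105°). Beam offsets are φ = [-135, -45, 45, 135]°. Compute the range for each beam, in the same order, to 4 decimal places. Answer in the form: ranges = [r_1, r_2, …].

beam 1: φ=-135°, α=330°
  direction (0.8660, -0.5000); cell (2,2); t to first gridline: x 0.6928, y 1.1400 (then +1.1547 / +2.0000)
    (3,2) via x @ 0.6928
    (3,1) via y @ 1.1400
    (4,1) via x @ 1.8475
    (5,1) via x @ 3.0022
    (5,0) via y @ 3.1400  # hit
  → r_1 = 3.1400
beam 2: φ=-45°, α=60°
  direction (0.5000, 0.8660); cell (2,2); t to first gridline: x 1.2000, y 0.4965 (then +2.0000 / +1.1547)
    (2,3) via y @ 0.4965
    (3,3) via x @ 1.2000
    (3,4) via y @ 1.6512  # hit
  → r_2 = 1.6512
beam 3: φ=45°, α=150°
  direction (-0.8660, 0.5000); cell (2,2); t to first gridline: x 0.4619, y 0.8600 (then +1.1547 / +2.0000)
    (1,2) via x @ 0.4619
    (1,3) via y @ 0.8600
    (0,3) via x @ 1.6166  # hit
  → r_3 = 1.6166
beam 4: φ=135°, α=240°
  direction (-0.5000, -0.8660); cell (2,2); t to first gridline: x 0.8000, y 0.6582 (then +2.0000 / +1.1547)
    (2,1) via y @ 0.6582
    (1,1) via x @ 0.8000
    (1,0) via y @ 1.8129  # hit
  → r_4 = 1.8129

ranges = [3.1400, 1.6512, 1.6166, 1.8129]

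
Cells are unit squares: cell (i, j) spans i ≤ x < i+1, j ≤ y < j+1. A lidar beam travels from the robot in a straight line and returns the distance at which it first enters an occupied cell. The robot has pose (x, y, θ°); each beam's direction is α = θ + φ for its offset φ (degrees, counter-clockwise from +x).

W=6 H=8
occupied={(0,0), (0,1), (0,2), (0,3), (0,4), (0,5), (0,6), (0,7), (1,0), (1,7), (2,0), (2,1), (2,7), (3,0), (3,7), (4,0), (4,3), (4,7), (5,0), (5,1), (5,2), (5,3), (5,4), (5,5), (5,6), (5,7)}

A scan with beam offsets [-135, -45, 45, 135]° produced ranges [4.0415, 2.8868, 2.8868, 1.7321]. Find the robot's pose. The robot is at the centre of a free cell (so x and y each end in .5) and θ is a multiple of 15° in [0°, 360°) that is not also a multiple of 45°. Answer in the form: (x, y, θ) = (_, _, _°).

The pose lattice has 22·16 = 352 candidates. Test each by forward raycasting.
  (3.5, 3.5, 240°): beam 1 = 3.6235 ≠ 4.0415 ✗
  (4.5, 5.5, 300°): beam 1 = 3.6235 ≠ 4.0415 ✗
  (1.5, 2.5, 240°): beam 1 = 1.9319 ≠ 4.0415 ✗
  (2.5, 6.5, 105°): beam 1 = 2.8868 ≠ 4.0415 ✗
  (4.5, 2.5, 150°): beam 1 = 0.5176 ≠ 4.0415 ✗
  …
  (2.5, 4.5, 75°): r_1=4.0415, r_2=2.8868, r_3=2.8868, r_4=1.7321 — all match ✓
Only this pose fits every beam.

(x, y, θ) = (2.5, 4.5, 75°)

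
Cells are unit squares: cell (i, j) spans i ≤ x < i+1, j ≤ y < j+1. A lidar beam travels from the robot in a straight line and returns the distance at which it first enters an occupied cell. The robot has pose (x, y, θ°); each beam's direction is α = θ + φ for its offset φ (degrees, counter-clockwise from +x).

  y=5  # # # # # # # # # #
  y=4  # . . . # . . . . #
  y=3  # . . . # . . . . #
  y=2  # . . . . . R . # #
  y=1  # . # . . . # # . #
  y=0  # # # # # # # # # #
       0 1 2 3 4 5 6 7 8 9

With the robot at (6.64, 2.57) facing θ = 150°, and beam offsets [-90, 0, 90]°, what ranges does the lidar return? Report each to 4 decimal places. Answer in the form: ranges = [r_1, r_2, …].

beam 1: φ=-90°, α=60°
  dir = (cos 60°, sin 60°) = (0.5000, 0.8660); from cell (6,2)
  next x-line at t=0.7200, next y-line at t=0.4965; Δt_x=2.0000, Δt_y=1.1547
    y: enter (6,3) at t=0.4965
    x: enter (7,3) at t=0.7200
    y: enter (7,4) at t=1.6512
    x: enter (8,4) at t=2.7200
    y: enter (8,5) at t=2.8059 ← occupied
  → r_1 = 2.8059
beam 2: φ=0°, α=150°
  dir = (cos 150°, sin 150°) = (-0.8660, 0.5000); from cell (6,2)
  next x-line at t=0.7390, next y-line at t=0.8600; Δt_x=1.1547, Δt_y=2.0000
    x: enter (5,2) at t=0.7390
    y: enter (5,3) at t=0.8600
    x: enter (4,3) at t=1.8937 ← occupied
  → r_2 = 1.8937
beam 3: φ=90°, α=240°
  dir = (cos 240°, sin 240°) = (-0.5000, -0.8660); from cell (6,2)
  next x-line at t=1.2800, next y-line at t=0.6582; Δt_x=2.0000, Δt_y=1.1547
    y: enter (6,1) at t=0.6582 ← occupied
  → r_3 = 0.6582

ranges = [2.8059, 1.8937, 0.6582]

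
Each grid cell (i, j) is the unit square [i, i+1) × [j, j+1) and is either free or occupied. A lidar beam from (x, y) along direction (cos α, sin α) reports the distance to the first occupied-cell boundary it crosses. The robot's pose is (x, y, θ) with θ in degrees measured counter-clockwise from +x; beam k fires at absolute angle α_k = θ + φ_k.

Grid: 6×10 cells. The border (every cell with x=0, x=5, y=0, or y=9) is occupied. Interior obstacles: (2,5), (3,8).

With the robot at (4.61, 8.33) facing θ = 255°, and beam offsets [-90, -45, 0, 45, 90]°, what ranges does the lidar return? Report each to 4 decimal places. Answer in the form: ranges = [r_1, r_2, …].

beam 1: φ=-90°, α=165°
  direction (-0.9659, 0.2588); cell (4,8); t to first gridline: x 0.6315, y 2.5887 (then +1.0353 / +3.8637)
    (3,8) via x @ 0.6315  # hit
  → r_1 = 0.6315
beam 2: φ=-45°, α=210°
  direction (-0.8660, -0.5000); cell (4,8); t to first gridline: x 0.7044, y 0.6600 (then +1.1547 / +2.0000)
    (4,7) via y @ 0.6600
    (3,7) via x @ 0.7044
    (2,7) via x @ 1.8591
    (2,6) via y @ 2.6600
    (1,6) via x @ 3.0138
    (0,6) via x @ 4.1685  # hit
  → r_2 = 4.1685
beam 3: φ=0°, α=255°
  direction (-0.2588, -0.9659); cell (4,8); t to first gridline: x 2.3569, y 0.3416 (then +3.8637 / +1.0353)
    (4,7) via y @ 0.3416
    (4,6) via y @ 1.3769
    (3,6) via x @ 2.3569
    (3,5) via y @ 2.4122
    (3,4) via y @ 3.4475
    (3,3) via y @ 4.4827
    (3,2) via y @ 5.5180
    (2,2) via x @ 6.2206
    (2,1) via y @ 6.5533
    (2,0) via y @ 7.5886  # hit
  → r_3 = 7.5886
beam 4: φ=45°, α=300°
  direction (0.5000, -0.8660); cell (4,8); t to first gridline: x 0.7800, y 0.3811 (then +2.0000 / +1.1547)
    (4,7) via y @ 0.3811
    (5,7) via x @ 0.7800  # hit
  → r_4 = 0.7800
beam 5: φ=90°, α=345°
  direction (0.9659, -0.2588); cell (4,8); t to first gridline: x 0.4038, y 1.2750 (then +1.0353 / +3.8637)
    (5,8) via x @ 0.4038  # hit
  → r_5 = 0.4038

ranges = [0.6315, 4.1685, 7.5886, 0.7800, 0.4038]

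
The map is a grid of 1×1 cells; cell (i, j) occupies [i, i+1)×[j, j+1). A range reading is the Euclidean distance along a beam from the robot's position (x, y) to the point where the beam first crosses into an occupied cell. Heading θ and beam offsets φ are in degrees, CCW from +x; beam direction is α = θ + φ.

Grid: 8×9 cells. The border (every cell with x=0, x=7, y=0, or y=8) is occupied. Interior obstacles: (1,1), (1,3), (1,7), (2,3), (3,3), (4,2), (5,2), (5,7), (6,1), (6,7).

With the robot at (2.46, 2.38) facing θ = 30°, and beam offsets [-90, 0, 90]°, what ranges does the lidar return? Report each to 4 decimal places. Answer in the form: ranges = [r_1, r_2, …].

ranges = [1.5935, 1.2400, 0.7159]

beam 1: φ=-90°, α=300°
  dir = (cos 300°, sin 300°) = (0.5000, -0.8660); from cell (2,2)
  next x-line at t=1.0800, next y-line at t=0.4388; Δt_x=2.0000, Δt_y=1.1547
    y: enter (2,1) at t=0.4388
    x: enter (3,1) at t=1.0800
    y: enter (3,0) at t=1.5935 ← occupied
  → r_1 = 1.5935
beam 2: φ=0°, α=30°
  dir = (cos 30°, sin 30°) = (0.8660, 0.5000); from cell (2,2)
  next x-line at t=0.6235, next y-line at t=1.2400; Δt_x=1.1547, Δt_y=2.0000
    x: enter (3,2) at t=0.6235
    y: enter (3,3) at t=1.2400 ← occupied
  → r_2 = 1.2400
beam 3: φ=90°, α=120°
  dir = (cos 120°, sin 120°) = (-0.5000, 0.8660); from cell (2,2)
  next x-line at t=0.9200, next y-line at t=0.7159; Δt_x=2.0000, Δt_y=1.1547
    y: enter (2,3) at t=0.7159 ← occupied
  → r_3 = 0.7159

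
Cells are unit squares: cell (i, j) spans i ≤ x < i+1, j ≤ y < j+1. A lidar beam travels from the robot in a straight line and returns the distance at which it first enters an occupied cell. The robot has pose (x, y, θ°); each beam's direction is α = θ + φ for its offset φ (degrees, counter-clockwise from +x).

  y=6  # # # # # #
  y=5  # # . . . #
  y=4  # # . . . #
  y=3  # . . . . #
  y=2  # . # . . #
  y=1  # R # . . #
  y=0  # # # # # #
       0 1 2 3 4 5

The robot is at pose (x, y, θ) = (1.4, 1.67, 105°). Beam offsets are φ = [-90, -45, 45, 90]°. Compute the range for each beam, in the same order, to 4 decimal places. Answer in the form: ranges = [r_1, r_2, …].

beam 1: φ=-90°, α=15°
  cosα=0.9659 sinα=0.2588 | (1,1) | tMaxX 0.6212 tMaxY 1.2750 | tΔX 1.0353 tΔY 3.8637
    t=0.6212 [x] (2,1) — stop
  → r_1 = 0.6212
beam 2: φ=-45°, α=60°
  cosα=0.5000 sinα=0.8660 | (1,1) | tMaxX 1.2000 tMaxY 0.3811 | tΔX 2.0000 tΔY 1.1547
    t=0.3811 [y] (1,2)
    t=1.2000 [x] (2,2) — stop
  → r_2 = 1.2000
beam 3: φ=45°, α=150°
  cosα=-0.8660 sinα=0.5000 | (1,1) | tMaxX 0.4619 tMaxY 0.6600 | tΔX 1.1547 tΔY 2.0000
    t=0.4619 [x] (0,1) — stop
  → r_3 = 0.4619
beam 4: φ=90°, α=195°
  cosα=-0.9659 sinα=-0.2588 | (1,1) | tMaxX 0.4141 tMaxY 2.5887 | tΔX 1.0353 tΔY 3.8637
    t=0.4141 [x] (0,1) — stop
  → r_4 = 0.4141

ranges = [0.6212, 1.2000, 0.4619, 0.4141]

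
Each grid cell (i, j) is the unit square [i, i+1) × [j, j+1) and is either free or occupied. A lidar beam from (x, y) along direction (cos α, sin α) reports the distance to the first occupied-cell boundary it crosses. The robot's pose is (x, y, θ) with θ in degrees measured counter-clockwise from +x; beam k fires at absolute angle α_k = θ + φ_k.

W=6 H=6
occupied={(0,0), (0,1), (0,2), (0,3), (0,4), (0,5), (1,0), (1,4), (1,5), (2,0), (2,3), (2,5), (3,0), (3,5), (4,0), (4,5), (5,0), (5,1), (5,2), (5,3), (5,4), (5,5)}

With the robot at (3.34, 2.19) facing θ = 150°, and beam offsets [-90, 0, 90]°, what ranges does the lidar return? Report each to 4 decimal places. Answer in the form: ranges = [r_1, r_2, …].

ranges = [3.2447, 2.7020, 1.3741]

beam 1: φ=-90°, α=60°
  direction (0.5000, 0.8660); cell (3,2); t to first gridline: x 1.3200, y 0.9353 (then +2.0000 / +1.1547)
    (3,3) via y @ 0.9353
    (4,3) via x @ 1.3200
    (4,4) via y @ 2.0900
    (4,5) via y @ 3.2447  # hit
  → r_1 = 3.2447
beam 2: φ=0°, α=150°
  direction (-0.8660, 0.5000); cell (3,2); t to first gridline: x 0.3926, y 1.6200 (then +1.1547 / +2.0000)
    (2,2) via x @ 0.3926
    (1,2) via x @ 1.5473
    (1,3) via y @ 1.6200
    (0,3) via x @ 2.7020  # hit
  → r_2 = 2.7020
beam 3: φ=90°, α=240°
  direction (-0.5000, -0.8660); cell (3,2); t to first gridline: x 0.6800, y 0.2194 (then +2.0000 / +1.1547)
    (3,1) via y @ 0.2194
    (2,1) via x @ 0.6800
    (2,0) via y @ 1.3741  # hit
  → r_3 = 1.3741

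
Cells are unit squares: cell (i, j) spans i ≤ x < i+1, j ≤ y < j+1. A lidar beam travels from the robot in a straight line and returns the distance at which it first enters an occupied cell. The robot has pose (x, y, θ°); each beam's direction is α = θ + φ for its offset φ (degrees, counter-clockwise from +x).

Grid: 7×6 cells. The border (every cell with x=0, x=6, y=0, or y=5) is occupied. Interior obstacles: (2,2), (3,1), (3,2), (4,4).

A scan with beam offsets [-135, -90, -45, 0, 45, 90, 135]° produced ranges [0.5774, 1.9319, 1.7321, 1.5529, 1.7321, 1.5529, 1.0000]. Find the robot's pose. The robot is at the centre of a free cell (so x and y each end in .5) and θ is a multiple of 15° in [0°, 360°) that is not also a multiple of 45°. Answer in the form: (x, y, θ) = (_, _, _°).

Candidates: 16 free-cell centres × 16 headings = 256 poses. Raycast each; keep the one whose scan matches to 4 dp.
  (5.5, 1.5, 285°): beam 1 = 1.7321 ≠ 0.5774 ✗
  (4.5, 1.5, 285°): beam 2 = 0.5176 ≠ 1.9319 ✗
  (3.5, 4.5, 195°): beam 2 = 0.5176 ≠ 1.9319 ✗
  (2.5, 1.5, 210°): beam 1 = 0.5176 ≠ 0.5774 ✗
  …
  (5.5, 2.5, 165°): r_1=0.5774, r_2=1.9319, r_3=1.7321, r_4=1.5529, r_5=1.7321, r_6=1.5529, r_7=1.0000 — all match ✓
No second candidate reproduces the full scan.

(x, y, θ) = (5.5, 2.5, 165°)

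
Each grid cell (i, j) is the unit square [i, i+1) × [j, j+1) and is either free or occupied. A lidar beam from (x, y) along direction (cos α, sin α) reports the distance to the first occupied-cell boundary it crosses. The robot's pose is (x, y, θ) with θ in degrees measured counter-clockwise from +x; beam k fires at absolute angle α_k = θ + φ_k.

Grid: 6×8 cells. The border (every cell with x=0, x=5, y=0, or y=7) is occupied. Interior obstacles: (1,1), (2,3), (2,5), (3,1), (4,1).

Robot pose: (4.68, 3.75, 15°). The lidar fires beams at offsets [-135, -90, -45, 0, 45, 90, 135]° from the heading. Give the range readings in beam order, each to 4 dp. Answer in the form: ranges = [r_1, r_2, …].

ranges = [2.0207, 1.2364, 0.3695, 0.3313, 0.6400, 3.3646, 2.5000]

beam 1: φ=-135°, α=240°
  cosα=-0.5000 sinα=-0.8660 | (4,3) | tMaxX 1.3600 tMaxY 0.8660 | tΔX 2.0000 tΔY 1.1547
    t=0.8660 [y] (4,2)
    t=1.3600 [x] (3,2)
    t=2.0207 [y] (3,1) — stop
  → r_1 = 2.0207
beam 2: φ=-90°, α=285°
  cosα=0.2588 sinα=-0.9659 | (4,3) | tMaxX 1.2364 tMaxY 0.7765 | tΔX 3.8637 tΔY 1.0353
    t=0.7765 [y] (4,2)
    t=1.2364 [x] (5,2) — stop
  → r_2 = 1.2364
beam 3: φ=-45°, α=330°
  cosα=0.8660 sinα=-0.5000 | (4,3) | tMaxX 0.3695 tMaxY 1.5000 | tΔX 1.1547 tΔY 2.0000
    t=0.3695 [x] (5,3) — stop
  → r_3 = 0.3695
beam 4: φ=0°, α=15°
  cosα=0.9659 sinα=0.2588 | (4,3) | tMaxX 0.3313 tMaxY 0.9659 | tΔX 1.0353 tΔY 3.8637
    t=0.3313 [x] (5,3) — stop
  → r_4 = 0.3313
beam 5: φ=45°, α=60°
  cosα=0.5000 sinα=0.8660 | (4,3) | tMaxX 0.6400 tMaxY 0.2887 | tΔX 2.0000 tΔY 1.1547
    t=0.2887 [y] (4,4)
    t=0.6400 [x] (5,4) — stop
  → r_5 = 0.6400
beam 6: φ=90°, α=105°
  cosα=-0.2588 sinα=0.9659 | (4,3) | tMaxX 2.6273 tMaxY 0.2588 | tΔX 3.8637 tΔY 1.0353
    t=0.2588 [y] (4,4)
    t=1.2941 [y] (4,5)
    t=2.3294 [y] (4,6)
    t=2.6273 [x] (3,6)
    t=3.3646 [y] (3,7) — stop
  → r_6 = 3.3646
beam 7: φ=135°, α=150°
  cosα=-0.8660 sinα=0.5000 | (4,3) | tMaxX 0.7852 tMaxY 0.5000 | tΔX 1.1547 tΔY 2.0000
    t=0.5000 [y] (4,4)
    t=0.7852 [x] (3,4)
    t=1.9399 [x] (2,4)
    t=2.5000 [y] (2,5) — stop
  → r_7 = 2.5000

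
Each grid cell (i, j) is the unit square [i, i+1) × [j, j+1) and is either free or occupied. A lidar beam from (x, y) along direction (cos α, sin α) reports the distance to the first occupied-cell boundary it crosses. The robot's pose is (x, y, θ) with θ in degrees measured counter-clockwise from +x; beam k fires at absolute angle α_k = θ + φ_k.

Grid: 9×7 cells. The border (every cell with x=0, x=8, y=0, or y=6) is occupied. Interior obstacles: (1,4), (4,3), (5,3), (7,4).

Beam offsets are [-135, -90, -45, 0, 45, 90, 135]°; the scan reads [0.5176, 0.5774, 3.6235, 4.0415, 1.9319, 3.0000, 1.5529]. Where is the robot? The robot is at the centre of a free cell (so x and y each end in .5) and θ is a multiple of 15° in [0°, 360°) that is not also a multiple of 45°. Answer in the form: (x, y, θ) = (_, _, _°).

Enumerate (i+0.5, j+0.5, θ) over the 31 free cells and 16 admissible headings. For each, cast all 7 beams and compare to the given ranges.
  (1.5, 3.5, 150°): beam 1 = 5.6940 ≠ 0.5176 ✗
  (7.5, 2.5, 105°): beam 1 = 0.5774 ≠ 0.5176 ✗
  (1.5, 5.5, 165°): beam 1 = 1.0000 ≠ 0.5176 ✗
  …
  (2.5, 4.5, 300°): r_1=0.5176, r_2=0.5774, r_3=3.6235, r_4=4.0415, r_5=1.9319, r_6=3.0000, r_7=1.5529 — all match ✓
Unique over the lattice → pose = (2.5, 4.5, 300°).

(x, y, θ) = (2.5, 4.5, 300°)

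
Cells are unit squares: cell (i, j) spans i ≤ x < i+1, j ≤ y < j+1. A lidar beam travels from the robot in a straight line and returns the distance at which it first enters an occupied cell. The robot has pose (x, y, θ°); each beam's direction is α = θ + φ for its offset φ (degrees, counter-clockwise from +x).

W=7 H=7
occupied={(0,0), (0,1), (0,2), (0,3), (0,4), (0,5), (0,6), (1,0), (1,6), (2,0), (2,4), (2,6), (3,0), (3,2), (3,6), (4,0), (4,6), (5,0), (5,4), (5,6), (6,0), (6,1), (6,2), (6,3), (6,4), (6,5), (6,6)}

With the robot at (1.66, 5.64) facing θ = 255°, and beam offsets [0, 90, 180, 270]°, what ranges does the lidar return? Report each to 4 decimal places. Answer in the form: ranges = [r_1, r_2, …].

ranges = [2.5500, 3.4578, 0.3727, 0.6833]

beam 1: φ=0°, α=255°
  d=(-0.2588,-0.9659)  start (1,5)  tX=2.5500 tY=0.6626  stride 1/|dx|=3.8637 1/|dy|=1.0353
    cross y-line → (1,4), t=0.6626
    cross y-line → (1,3), t=1.6979
    cross x-line → (0,3), t=2.5500 (wall)
  → r_1 = 2.5500
beam 2: φ=90°, α=345°
  d=(0.9659,-0.2588)  start (1,5)  tX=0.3520 tY=2.4728  stride 1/|dx|=1.0353 1/|dy|=3.8637
    cross x-line → (2,5), t=0.3520
    cross x-line → (3,5), t=1.3873
    cross x-line → (4,5), t=2.4225
    cross y-line → (4,4), t=2.4728
    cross x-line → (5,4), t=3.4578 (wall)
  → r_2 = 3.4578
beam 3: φ=180°, α=75°
  d=(0.2588,0.9659)  start (1,5)  tX=1.3137 tY=0.3727  stride 1/|dx|=3.8637 1/|dy|=1.0353
    cross y-line → (1,6), t=0.3727 (wall)
  → r_3 = 0.3727
beam 4: φ=270°, α=165°
  d=(-0.9659,0.2588)  start (1,5)  tX=0.6833 tY=1.3909  stride 1/|dx|=1.0353 1/|dy|=3.8637
    cross x-line → (0,5), t=0.6833 (wall)
  → r_4 = 0.6833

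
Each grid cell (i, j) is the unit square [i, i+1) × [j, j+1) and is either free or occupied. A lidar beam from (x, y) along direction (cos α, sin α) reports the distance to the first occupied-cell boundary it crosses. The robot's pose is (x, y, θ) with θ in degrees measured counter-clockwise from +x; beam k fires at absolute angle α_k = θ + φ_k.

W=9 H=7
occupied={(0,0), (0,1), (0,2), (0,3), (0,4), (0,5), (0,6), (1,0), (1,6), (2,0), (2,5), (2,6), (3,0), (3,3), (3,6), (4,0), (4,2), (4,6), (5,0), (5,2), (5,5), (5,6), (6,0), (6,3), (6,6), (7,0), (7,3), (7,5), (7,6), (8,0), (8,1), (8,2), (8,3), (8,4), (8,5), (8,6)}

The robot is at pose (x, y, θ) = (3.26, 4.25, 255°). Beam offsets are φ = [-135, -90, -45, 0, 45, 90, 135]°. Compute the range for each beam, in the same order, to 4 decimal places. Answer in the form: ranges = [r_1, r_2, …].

ranges = [0.8660, 2.3397, 2.6096, 0.2588, 0.2887, 2.8367, 2.0092]

beam 1: φ=-135°, α=120°
  direction (-0.5000, 0.8660); cell (3,4); t to first gridline: x 0.5200, y 0.8660 (then +2.0000 / +1.1547)
    (2,4) via x @ 0.5200
    (2,5) via y @ 0.8660  # hit
  → r_1 = 0.8660
beam 2: φ=-90°, α=165°
  direction (-0.9659, 0.2588); cell (3,4); t to first gridline: x 0.2692, y 2.8978 (then +1.0353 / +3.8637)
    (2,4) via x @ 0.2692
    (1,4) via x @ 1.3044
    (0,4) via x @ 2.3397  # hit
  → r_2 = 2.3397
beam 3: φ=-45°, α=210°
  direction (-0.8660, -0.5000); cell (3,4); t to first gridline: x 0.3002, y 0.5000 (then +1.1547 / +2.0000)
    (2,4) via x @ 0.3002
    (2,3) via y @ 0.5000
    (1,3) via x @ 1.4549
    (1,2) via y @ 2.5000
    (0,2) via x @ 2.6096  # hit
  → r_3 = 2.6096
beam 4: φ=0°, α=255°
  direction (-0.2588, -0.9659); cell (3,4); t to first gridline: x 1.0046, y 0.2588 (then +3.8637 / +1.0353)
    (3,3) via y @ 0.2588  # hit
  → r_4 = 0.2588
beam 5: φ=45°, α=300°
  direction (0.5000, -0.8660); cell (3,4); t to first gridline: x 1.4800, y 0.2887 (then +2.0000 / +1.1547)
    (3,3) via y @ 0.2887  # hit
  → r_5 = 0.2887
beam 6: φ=90°, α=345°
  direction (0.9659, -0.2588); cell (3,4); t to first gridline: x 0.7661, y 0.9659 (then +1.0353 / +3.8637)
    (4,4) via x @ 0.7661
    (4,3) via y @ 0.9659
    (5,3) via x @ 1.8014
    (6,3) via x @ 2.8367  # hit
  → r_6 = 2.8367
beam 7: φ=135°, α=30°
  direction (0.8660, 0.5000); cell (3,4); t to first gridline: x 0.8545, y 1.5000 (then +1.1547 / +2.0000)
    (4,4) via x @ 0.8545
    (4,5) via y @ 1.5000
    (5,5) via x @ 2.0092  # hit
  → r_7 = 2.0092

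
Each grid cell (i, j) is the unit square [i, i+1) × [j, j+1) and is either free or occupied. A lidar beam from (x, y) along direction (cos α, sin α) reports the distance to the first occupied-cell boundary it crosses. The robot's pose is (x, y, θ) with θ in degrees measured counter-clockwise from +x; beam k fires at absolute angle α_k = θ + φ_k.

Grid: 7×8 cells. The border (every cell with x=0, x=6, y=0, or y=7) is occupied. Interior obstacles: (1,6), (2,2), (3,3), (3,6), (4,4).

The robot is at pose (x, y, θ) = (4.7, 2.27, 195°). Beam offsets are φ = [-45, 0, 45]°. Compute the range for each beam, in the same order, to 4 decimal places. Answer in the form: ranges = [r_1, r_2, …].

beam 1: φ=-45°, α=150°
  d=(-0.8660,0.5000)  start (4,2)  tX=0.8083 tY=1.4600  stride 1/|dx|=1.1547 1/|dy|=2.0000
    cross x-line → (3,2), t=0.8083
    cross y-line → (3,3), t=1.4600 (wall)
  → r_1 = 1.4600
beam 2: φ=0°, α=195°
  d=(-0.9659,-0.2588)  start (4,2)  tX=0.7247 tY=1.0432  stride 1/|dx|=1.0353 1/|dy|=3.8637
    cross x-line → (3,2), t=0.7247
    cross y-line → (3,1), t=1.0432
    cross x-line → (2,1), t=1.7600
    cross x-line → (1,1), t=2.7952
    cross x-line → (0,1), t=3.8305 (wall)
  → r_2 = 3.8305
beam 3: φ=45°, α=240°
  d=(-0.5000,-0.8660)  start (4,2)  tX=1.4000 tY=0.3118  stride 1/|dx|=2.0000 1/|dy|=1.1547
    cross y-line → (4,1), t=0.3118
    cross x-line → (3,1), t=1.4000
    cross y-line → (3,0), t=1.4665 (wall)
  → r_3 = 1.4665

ranges = [1.4600, 3.8305, 1.4665]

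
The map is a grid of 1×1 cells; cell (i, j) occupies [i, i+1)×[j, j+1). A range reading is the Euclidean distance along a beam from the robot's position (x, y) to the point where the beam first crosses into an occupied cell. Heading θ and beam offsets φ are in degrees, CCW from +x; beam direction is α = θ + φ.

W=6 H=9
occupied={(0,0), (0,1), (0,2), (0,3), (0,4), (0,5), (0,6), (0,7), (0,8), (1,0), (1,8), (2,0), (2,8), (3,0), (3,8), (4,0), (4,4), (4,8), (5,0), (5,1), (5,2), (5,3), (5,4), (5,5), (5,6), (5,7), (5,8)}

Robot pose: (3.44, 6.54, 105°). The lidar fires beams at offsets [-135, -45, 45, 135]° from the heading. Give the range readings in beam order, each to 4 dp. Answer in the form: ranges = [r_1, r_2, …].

beam 1: φ=-135°, α=330°
  d=(0.8660,-0.5000)  start (3,6)  tX=0.6466 tY=1.0800  stride 1/|dx|=1.1547 1/|dy|=2.0000
    cross x-line → (4,6), t=0.6466
    cross y-line → (4,5), t=1.0800
    cross x-line → (5,5), t=1.8013 (wall)
  → r_1 = 1.8013
beam 2: φ=-45°, α=60°
  d=(0.5000,0.8660)  start (3,6)  tX=1.1200 tY=0.5312  stride 1/|dx|=2.0000 1/|dy|=1.1547
    cross y-line → (3,7), t=0.5312
    cross x-line → (4,7), t=1.1200
    cross y-line → (4,8), t=1.6859 (wall)
  → r_2 = 1.6859
beam 3: φ=45°, α=150°
  d=(-0.8660,0.5000)  start (3,6)  tX=0.5081 tY=0.9200  stride 1/|dx|=1.1547 1/|dy|=2.0000
    cross x-line → (2,6), t=0.5081
    cross y-line → (2,7), t=0.9200
    cross x-line → (1,7), t=1.6628
    cross x-line → (0,7), t=2.8175 (wall)
  → r_3 = 2.8175
beam 4: φ=135°, α=240°
  d=(-0.5000,-0.8660)  start (3,6)  tX=0.8800 tY=0.6235  stride 1/|dx|=2.0000 1/|dy|=1.1547
    cross y-line → (3,5), t=0.6235
    cross x-line → (2,5), t=0.8800
    cross y-line → (2,4), t=1.7782
    cross x-line → (1,4), t=2.8800
    cross y-line → (1,3), t=2.9329
    cross y-line → (1,2), t=4.0876
    cross x-line → (0,2), t=4.8800 (wall)
  → r_4 = 4.8800

ranges = [1.8013, 1.6859, 2.8175, 4.8800]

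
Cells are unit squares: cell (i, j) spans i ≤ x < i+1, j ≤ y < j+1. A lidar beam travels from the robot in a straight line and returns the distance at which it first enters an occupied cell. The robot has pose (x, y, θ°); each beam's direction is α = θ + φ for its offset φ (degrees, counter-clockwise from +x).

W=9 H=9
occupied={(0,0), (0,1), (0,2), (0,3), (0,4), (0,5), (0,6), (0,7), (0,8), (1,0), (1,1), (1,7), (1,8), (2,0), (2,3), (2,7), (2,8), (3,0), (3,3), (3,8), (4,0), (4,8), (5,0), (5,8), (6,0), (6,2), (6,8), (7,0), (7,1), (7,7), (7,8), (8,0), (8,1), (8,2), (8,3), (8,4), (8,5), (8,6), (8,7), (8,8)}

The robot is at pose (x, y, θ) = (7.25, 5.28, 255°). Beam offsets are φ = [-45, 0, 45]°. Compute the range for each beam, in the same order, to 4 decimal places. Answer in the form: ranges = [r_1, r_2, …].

beam 1: φ=-45°, α=210°
  direction (-0.8660, -0.5000); cell (7,5); t to first gridline: x 0.2887, y 0.5600 (then +1.1547 / +2.0000)
    (6,5) via x @ 0.2887
    (6,4) via y @ 0.5600
    (5,4) via x @ 1.4434
    (5,3) via y @ 2.5600
    (4,3) via x @ 2.5981
    (3,3) via x @ 3.7528  # hit
  → r_1 = 3.7528
beam 2: φ=0°, α=255°
  direction (-0.2588, -0.9659); cell (7,5); t to first gridline: x 0.9659, y 0.2899 (then +3.8637 / +1.0353)
    (7,4) via y @ 0.2899
    (6,4) via x @ 0.9659
    (6,3) via y @ 1.3252
    (6,2) via y @ 2.3604  # hit
  → r_2 = 2.3604
beam 3: φ=45°, α=300°
  direction (0.5000, -0.8660); cell (7,5); t to first gridline: x 1.5000, y 0.3233 (then +2.0000 / +1.1547)
    (7,4) via y @ 0.3233
    (7,3) via y @ 1.4780
    (8,3) via x @ 1.5000  # hit
  → r_3 = 1.5000

ranges = [3.7528, 2.3604, 1.5000]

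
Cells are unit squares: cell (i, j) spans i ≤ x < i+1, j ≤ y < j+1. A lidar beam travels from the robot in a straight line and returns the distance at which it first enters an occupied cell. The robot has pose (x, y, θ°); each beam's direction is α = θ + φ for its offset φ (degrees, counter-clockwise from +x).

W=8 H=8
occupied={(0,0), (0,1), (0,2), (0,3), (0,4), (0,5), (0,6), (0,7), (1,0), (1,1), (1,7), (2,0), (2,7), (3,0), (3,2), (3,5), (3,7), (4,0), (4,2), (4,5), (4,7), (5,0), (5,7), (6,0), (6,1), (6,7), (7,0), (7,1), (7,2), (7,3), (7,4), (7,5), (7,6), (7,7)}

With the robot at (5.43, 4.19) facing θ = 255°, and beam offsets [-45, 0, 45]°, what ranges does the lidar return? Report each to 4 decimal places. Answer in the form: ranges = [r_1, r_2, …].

ranges = [2.3800, 1.6614, 2.5288]

beam 1: φ=-45°, α=210°
  cosα=-0.8660 sinα=-0.5000 | (5,4) | tMaxX 0.4965 tMaxY 0.3800 | tΔX 1.1547 tΔY 2.0000
    t=0.3800 [y] (5,3)
    t=0.4965 [x] (4,3)
    t=1.6512 [x] (3,3)
    t=2.3800 [y] (3,2) — stop
  → r_1 = 2.3800
beam 2: φ=0°, α=255°
  cosα=-0.2588 sinα=-0.9659 | (5,4) | tMaxX 1.6614 tMaxY 0.1967 | tΔX 3.8637 tΔY 1.0353
    t=0.1967 [y] (5,3)
    t=1.2320 [y] (5,2)
    t=1.6614 [x] (4,2) — stop
  → r_2 = 1.6614
beam 3: φ=45°, α=300°
  cosα=0.5000 sinα=-0.8660 | (5,4) | tMaxX 1.1400 tMaxY 0.2194 | tΔX 2.0000 tΔY 1.1547
    t=0.2194 [y] (5,3)
    t=1.1400 [x] (6,3)
    t=1.3741 [y] (6,2)
    t=2.5288 [y] (6,1) — stop
  → r_3 = 2.5288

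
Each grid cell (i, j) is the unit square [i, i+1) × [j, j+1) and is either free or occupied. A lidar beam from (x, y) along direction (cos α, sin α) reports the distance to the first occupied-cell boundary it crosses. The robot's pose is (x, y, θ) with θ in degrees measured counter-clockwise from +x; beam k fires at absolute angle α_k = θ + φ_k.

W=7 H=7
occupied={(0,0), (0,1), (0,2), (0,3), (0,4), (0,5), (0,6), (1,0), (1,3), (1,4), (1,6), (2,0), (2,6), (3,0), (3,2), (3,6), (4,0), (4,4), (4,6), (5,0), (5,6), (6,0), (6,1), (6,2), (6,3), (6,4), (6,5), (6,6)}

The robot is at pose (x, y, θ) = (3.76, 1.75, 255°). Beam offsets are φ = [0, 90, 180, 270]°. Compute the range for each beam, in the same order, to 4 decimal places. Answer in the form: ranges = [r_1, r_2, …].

ranges = [0.7765, 2.3190, 0.2588, 2.8574]

beam 1: φ=0°, α=255°
  d=(-0.2588,-0.9659)  start (3,1)  tX=2.9364 tY=0.7765  stride 1/|dx|=3.8637 1/|dy|=1.0353
    cross y-line → (3,0), t=0.7765 (wall)
  → r_1 = 0.7765
beam 2: φ=90°, α=345°
  d=(0.9659,-0.2588)  start (3,1)  tX=0.2485 tY=2.8978  stride 1/|dx|=1.0353 1/|dy|=3.8637
    cross x-line → (4,1), t=0.2485
    cross x-line → (5,1), t=1.2837
    cross x-line → (6,1), t=2.3190 (wall)
  → r_2 = 2.3190
beam 3: φ=180°, α=75°
  d=(0.2588,0.9659)  start (3,1)  tX=0.9273 tY=0.2588  stride 1/|dx|=3.8637 1/|dy|=1.0353
    cross y-line → (3,2), t=0.2588 (wall)
  → r_3 = 0.2588
beam 4: φ=270°, α=165°
  d=(-0.9659,0.2588)  start (3,1)  tX=0.7868 tY=0.9659  stride 1/|dx|=1.0353 1/|dy|=3.8637
    cross x-line → (2,1), t=0.7868
    cross y-line → (2,2), t=0.9659
    cross x-line → (1,2), t=1.8221
    cross x-line → (0,2), t=2.8574 (wall)
  → r_4 = 2.8574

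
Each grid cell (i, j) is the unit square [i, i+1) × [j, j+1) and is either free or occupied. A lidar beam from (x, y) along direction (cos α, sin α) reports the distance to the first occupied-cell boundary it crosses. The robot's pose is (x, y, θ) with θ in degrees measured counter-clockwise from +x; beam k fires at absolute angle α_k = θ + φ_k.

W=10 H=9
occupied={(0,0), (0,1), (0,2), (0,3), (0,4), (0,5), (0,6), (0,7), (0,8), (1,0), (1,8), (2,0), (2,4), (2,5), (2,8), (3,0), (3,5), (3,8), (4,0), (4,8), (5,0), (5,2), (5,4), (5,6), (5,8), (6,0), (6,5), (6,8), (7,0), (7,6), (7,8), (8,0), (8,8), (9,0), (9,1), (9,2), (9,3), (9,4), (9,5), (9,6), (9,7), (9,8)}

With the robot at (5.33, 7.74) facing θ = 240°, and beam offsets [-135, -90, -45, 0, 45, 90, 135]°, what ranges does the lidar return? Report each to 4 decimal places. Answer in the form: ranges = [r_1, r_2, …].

beam 1: φ=-135°, α=105°
  direction (-0.2588, 0.9659); cell (5,7); t to first gridline: x 1.2750, y 0.2692 (then +3.8637 / +1.0353)
    (5,8) via y @ 0.2692  # hit
  → r_1 = 0.2692
beam 2: φ=-90°, α=150°
  direction (-0.8660, 0.5000); cell (5,7); t to first gridline: x 0.3811, y 0.5200 (then +1.1547 / +2.0000)
    (4,7) via x @ 0.3811
    (4,8) via y @ 0.5200  # hit
  → r_2 = 0.5200
beam 3: φ=-45°, α=195°
  direction (-0.9659, -0.2588); cell (5,7); t to first gridline: x 0.3416, y 2.8591 (then +1.0353 / +3.8637)
    (4,7) via x @ 0.3416
    (3,7) via x @ 1.3769
    (2,7) via x @ 2.4122
    (2,6) via y @ 2.8591
    (1,6) via x @ 3.4475
    (0,6) via x @ 4.4827  # hit
  → r_3 = 4.4827
beam 4: φ=0°, α=240°
  direction (-0.5000, -0.8660); cell (5,7); t to first gridline: x 0.6600, y 0.8545 (then +2.0000 / +1.1547)
    (4,7) via x @ 0.6600
    (4,6) via y @ 0.8545
    (4,5) via y @ 2.0092
    (3,5) via x @ 2.6600  # hit
  → r_4 = 2.6600
beam 5: φ=45°, α=285°
  direction (0.2588, -0.9659); cell (5,7); t to first gridline: x 2.5887, y 0.7661 (then +3.8637 / +1.0353)
    (5,6) via y @ 0.7661  # hit
  → r_5 = 0.7661
beam 6: φ=90°, α=330°
  direction (0.8660, -0.5000); cell (5,7); t to first gridline: x 0.7736, y 1.4800 (then +1.1547 / +2.0000)
    (6,7) via x @ 0.7736
    (6,6) via y @ 1.4800
    (7,6) via x @ 1.9283  # hit
  → r_6 = 1.9283
beam 7: φ=135°, α=15°
  direction (0.9659, 0.2588); cell (5,7); t to first gridline: x 0.6936, y 1.0046 (then +1.0353 / +3.8637)
    (6,7) via x @ 0.6936
    (6,8) via y @ 1.0046  # hit
  → r_7 = 1.0046

ranges = [0.2692, 0.5200, 4.4827, 2.6600, 0.7661, 1.9283, 1.0046]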